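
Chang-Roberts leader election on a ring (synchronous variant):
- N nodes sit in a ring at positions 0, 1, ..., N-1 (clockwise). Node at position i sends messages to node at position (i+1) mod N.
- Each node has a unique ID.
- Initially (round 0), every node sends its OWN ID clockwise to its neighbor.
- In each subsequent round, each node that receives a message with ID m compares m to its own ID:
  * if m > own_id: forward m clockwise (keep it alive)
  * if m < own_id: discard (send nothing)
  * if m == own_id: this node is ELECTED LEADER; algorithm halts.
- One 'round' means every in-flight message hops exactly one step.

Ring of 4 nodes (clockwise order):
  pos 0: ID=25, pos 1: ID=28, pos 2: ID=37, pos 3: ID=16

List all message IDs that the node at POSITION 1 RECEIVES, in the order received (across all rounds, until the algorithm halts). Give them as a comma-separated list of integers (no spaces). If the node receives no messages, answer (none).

Answer: 25,37

Derivation:
Round 1: pos1(id28) recv 25: drop; pos2(id37) recv 28: drop; pos3(id16) recv 37: fwd; pos0(id25) recv 16: drop
Round 2: pos0(id25) recv 37: fwd
Round 3: pos1(id28) recv 37: fwd
Round 4: pos2(id37) recv 37: ELECTED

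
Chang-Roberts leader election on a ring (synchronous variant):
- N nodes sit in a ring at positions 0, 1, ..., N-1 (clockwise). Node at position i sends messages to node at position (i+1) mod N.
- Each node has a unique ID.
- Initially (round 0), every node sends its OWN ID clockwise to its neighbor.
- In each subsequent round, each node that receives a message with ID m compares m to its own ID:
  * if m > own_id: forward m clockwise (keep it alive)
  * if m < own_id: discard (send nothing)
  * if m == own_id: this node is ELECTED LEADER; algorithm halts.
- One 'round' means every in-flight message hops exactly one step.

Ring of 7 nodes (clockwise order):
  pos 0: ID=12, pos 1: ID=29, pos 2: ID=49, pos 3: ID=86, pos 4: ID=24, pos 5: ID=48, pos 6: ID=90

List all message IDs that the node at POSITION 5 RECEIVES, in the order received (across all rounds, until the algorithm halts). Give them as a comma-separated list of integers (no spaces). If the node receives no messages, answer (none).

Round 1: pos1(id29) recv 12: drop; pos2(id49) recv 29: drop; pos3(id86) recv 49: drop; pos4(id24) recv 86: fwd; pos5(id48) recv 24: drop; pos6(id90) recv 48: drop; pos0(id12) recv 90: fwd
Round 2: pos5(id48) recv 86: fwd; pos1(id29) recv 90: fwd
Round 3: pos6(id90) recv 86: drop; pos2(id49) recv 90: fwd
Round 4: pos3(id86) recv 90: fwd
Round 5: pos4(id24) recv 90: fwd
Round 6: pos5(id48) recv 90: fwd
Round 7: pos6(id90) recv 90: ELECTED

Answer: 24,86,90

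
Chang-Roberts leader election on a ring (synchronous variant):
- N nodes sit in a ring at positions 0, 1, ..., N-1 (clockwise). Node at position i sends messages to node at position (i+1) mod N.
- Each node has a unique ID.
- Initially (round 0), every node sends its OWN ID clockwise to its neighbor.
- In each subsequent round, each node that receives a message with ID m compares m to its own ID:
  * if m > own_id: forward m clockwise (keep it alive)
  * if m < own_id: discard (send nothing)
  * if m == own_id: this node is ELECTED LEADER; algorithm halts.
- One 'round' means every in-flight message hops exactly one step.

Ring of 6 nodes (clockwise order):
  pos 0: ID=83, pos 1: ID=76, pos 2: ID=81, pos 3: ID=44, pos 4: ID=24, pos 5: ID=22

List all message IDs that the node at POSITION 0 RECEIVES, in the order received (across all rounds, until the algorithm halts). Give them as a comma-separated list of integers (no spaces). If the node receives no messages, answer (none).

Answer: 22,24,44,81,83

Derivation:
Round 1: pos1(id76) recv 83: fwd; pos2(id81) recv 76: drop; pos3(id44) recv 81: fwd; pos4(id24) recv 44: fwd; pos5(id22) recv 24: fwd; pos0(id83) recv 22: drop
Round 2: pos2(id81) recv 83: fwd; pos4(id24) recv 81: fwd; pos5(id22) recv 44: fwd; pos0(id83) recv 24: drop
Round 3: pos3(id44) recv 83: fwd; pos5(id22) recv 81: fwd; pos0(id83) recv 44: drop
Round 4: pos4(id24) recv 83: fwd; pos0(id83) recv 81: drop
Round 5: pos5(id22) recv 83: fwd
Round 6: pos0(id83) recv 83: ELECTED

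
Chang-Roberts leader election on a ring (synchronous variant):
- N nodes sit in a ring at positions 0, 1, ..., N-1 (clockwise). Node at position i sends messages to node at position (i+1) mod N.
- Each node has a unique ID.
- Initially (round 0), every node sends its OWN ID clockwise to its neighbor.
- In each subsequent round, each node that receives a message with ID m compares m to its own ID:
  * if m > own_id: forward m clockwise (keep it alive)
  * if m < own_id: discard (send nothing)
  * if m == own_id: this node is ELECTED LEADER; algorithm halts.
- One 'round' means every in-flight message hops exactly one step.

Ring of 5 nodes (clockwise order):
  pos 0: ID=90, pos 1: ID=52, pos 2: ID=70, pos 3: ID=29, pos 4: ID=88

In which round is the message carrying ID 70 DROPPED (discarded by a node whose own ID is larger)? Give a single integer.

Round 1: pos1(id52) recv 90: fwd; pos2(id70) recv 52: drop; pos3(id29) recv 70: fwd; pos4(id88) recv 29: drop; pos0(id90) recv 88: drop
Round 2: pos2(id70) recv 90: fwd; pos4(id88) recv 70: drop
Round 3: pos3(id29) recv 90: fwd
Round 4: pos4(id88) recv 90: fwd
Round 5: pos0(id90) recv 90: ELECTED
Message ID 70 originates at pos 2; dropped at pos 4 in round 2

Answer: 2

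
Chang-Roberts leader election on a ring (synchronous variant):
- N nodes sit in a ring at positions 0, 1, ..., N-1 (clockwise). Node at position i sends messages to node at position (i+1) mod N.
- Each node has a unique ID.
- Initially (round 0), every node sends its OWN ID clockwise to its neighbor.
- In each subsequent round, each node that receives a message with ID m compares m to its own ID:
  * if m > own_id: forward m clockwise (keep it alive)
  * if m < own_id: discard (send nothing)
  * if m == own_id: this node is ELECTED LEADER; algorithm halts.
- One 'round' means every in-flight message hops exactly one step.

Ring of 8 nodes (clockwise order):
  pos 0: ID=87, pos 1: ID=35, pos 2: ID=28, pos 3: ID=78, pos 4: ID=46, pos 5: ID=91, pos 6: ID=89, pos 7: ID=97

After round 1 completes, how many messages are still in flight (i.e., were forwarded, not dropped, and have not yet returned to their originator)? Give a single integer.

Round 1: pos1(id35) recv 87: fwd; pos2(id28) recv 35: fwd; pos3(id78) recv 28: drop; pos4(id46) recv 78: fwd; pos5(id91) recv 46: drop; pos6(id89) recv 91: fwd; pos7(id97) recv 89: drop; pos0(id87) recv 97: fwd
After round 1: 5 messages still in flight

Answer: 5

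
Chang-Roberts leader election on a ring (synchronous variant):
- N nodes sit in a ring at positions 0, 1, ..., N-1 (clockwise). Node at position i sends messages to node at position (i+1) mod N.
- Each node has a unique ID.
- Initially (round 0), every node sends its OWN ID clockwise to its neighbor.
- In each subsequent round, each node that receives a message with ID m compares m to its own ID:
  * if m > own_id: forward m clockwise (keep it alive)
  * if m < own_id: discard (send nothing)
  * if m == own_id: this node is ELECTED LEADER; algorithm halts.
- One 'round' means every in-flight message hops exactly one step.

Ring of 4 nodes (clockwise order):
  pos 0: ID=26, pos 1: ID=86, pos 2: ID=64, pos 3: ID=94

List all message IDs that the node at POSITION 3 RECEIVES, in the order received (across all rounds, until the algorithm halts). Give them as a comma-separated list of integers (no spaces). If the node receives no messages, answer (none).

Round 1: pos1(id86) recv 26: drop; pos2(id64) recv 86: fwd; pos3(id94) recv 64: drop; pos0(id26) recv 94: fwd
Round 2: pos3(id94) recv 86: drop; pos1(id86) recv 94: fwd
Round 3: pos2(id64) recv 94: fwd
Round 4: pos3(id94) recv 94: ELECTED

Answer: 64,86,94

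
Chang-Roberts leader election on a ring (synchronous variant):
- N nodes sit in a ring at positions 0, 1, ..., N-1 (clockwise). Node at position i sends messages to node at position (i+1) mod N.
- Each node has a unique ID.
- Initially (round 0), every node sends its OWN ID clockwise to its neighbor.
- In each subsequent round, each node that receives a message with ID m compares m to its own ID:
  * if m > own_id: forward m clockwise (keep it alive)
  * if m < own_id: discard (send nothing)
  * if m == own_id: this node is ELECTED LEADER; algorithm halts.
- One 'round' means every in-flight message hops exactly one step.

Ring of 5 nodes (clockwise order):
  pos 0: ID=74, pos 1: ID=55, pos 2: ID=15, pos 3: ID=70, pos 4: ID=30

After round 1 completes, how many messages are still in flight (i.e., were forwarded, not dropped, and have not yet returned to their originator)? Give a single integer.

Round 1: pos1(id55) recv 74: fwd; pos2(id15) recv 55: fwd; pos3(id70) recv 15: drop; pos4(id30) recv 70: fwd; pos0(id74) recv 30: drop
After round 1: 3 messages still in flight

Answer: 3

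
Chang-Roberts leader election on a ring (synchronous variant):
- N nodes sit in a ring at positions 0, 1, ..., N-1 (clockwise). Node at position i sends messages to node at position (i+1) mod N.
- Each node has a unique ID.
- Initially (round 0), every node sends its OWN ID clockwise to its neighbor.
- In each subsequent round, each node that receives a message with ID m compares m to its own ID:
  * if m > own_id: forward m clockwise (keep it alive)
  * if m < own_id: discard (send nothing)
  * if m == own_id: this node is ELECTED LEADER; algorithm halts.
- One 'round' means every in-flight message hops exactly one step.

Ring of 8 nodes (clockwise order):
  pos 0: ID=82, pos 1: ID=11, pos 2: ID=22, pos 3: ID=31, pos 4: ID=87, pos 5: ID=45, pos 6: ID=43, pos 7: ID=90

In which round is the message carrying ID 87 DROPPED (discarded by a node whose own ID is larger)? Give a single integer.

Round 1: pos1(id11) recv 82: fwd; pos2(id22) recv 11: drop; pos3(id31) recv 22: drop; pos4(id87) recv 31: drop; pos5(id45) recv 87: fwd; pos6(id43) recv 45: fwd; pos7(id90) recv 43: drop; pos0(id82) recv 90: fwd
Round 2: pos2(id22) recv 82: fwd; pos6(id43) recv 87: fwd; pos7(id90) recv 45: drop; pos1(id11) recv 90: fwd
Round 3: pos3(id31) recv 82: fwd; pos7(id90) recv 87: drop; pos2(id22) recv 90: fwd
Round 4: pos4(id87) recv 82: drop; pos3(id31) recv 90: fwd
Round 5: pos4(id87) recv 90: fwd
Round 6: pos5(id45) recv 90: fwd
Round 7: pos6(id43) recv 90: fwd
Round 8: pos7(id90) recv 90: ELECTED
Message ID 87 originates at pos 4; dropped at pos 7 in round 3

Answer: 3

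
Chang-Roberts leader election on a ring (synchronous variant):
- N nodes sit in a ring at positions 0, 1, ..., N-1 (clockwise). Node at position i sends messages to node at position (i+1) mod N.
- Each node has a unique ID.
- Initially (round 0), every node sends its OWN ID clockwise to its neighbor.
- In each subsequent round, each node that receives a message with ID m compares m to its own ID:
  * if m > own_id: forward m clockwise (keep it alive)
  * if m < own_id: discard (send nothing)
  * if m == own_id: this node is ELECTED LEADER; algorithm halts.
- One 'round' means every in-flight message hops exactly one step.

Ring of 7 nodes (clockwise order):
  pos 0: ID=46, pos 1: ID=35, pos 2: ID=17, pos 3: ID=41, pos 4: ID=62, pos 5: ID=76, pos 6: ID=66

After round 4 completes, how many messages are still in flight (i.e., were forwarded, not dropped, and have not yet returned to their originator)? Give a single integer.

Answer: 2

Derivation:
Round 1: pos1(id35) recv 46: fwd; pos2(id17) recv 35: fwd; pos3(id41) recv 17: drop; pos4(id62) recv 41: drop; pos5(id76) recv 62: drop; pos6(id66) recv 76: fwd; pos0(id46) recv 66: fwd
Round 2: pos2(id17) recv 46: fwd; pos3(id41) recv 35: drop; pos0(id46) recv 76: fwd; pos1(id35) recv 66: fwd
Round 3: pos3(id41) recv 46: fwd; pos1(id35) recv 76: fwd; pos2(id17) recv 66: fwd
Round 4: pos4(id62) recv 46: drop; pos2(id17) recv 76: fwd; pos3(id41) recv 66: fwd
After round 4: 2 messages still in flight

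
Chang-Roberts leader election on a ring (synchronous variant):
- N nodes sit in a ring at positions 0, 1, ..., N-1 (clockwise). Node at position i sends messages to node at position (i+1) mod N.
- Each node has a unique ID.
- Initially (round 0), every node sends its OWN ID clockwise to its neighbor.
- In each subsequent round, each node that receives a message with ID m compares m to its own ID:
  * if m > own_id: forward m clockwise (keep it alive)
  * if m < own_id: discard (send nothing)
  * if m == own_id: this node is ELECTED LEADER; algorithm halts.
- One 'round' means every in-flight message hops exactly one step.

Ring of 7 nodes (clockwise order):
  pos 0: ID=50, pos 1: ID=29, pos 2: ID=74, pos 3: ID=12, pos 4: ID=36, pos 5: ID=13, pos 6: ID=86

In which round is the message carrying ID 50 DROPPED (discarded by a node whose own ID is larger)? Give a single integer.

Answer: 2

Derivation:
Round 1: pos1(id29) recv 50: fwd; pos2(id74) recv 29: drop; pos3(id12) recv 74: fwd; pos4(id36) recv 12: drop; pos5(id13) recv 36: fwd; pos6(id86) recv 13: drop; pos0(id50) recv 86: fwd
Round 2: pos2(id74) recv 50: drop; pos4(id36) recv 74: fwd; pos6(id86) recv 36: drop; pos1(id29) recv 86: fwd
Round 3: pos5(id13) recv 74: fwd; pos2(id74) recv 86: fwd
Round 4: pos6(id86) recv 74: drop; pos3(id12) recv 86: fwd
Round 5: pos4(id36) recv 86: fwd
Round 6: pos5(id13) recv 86: fwd
Round 7: pos6(id86) recv 86: ELECTED
Message ID 50 originates at pos 0; dropped at pos 2 in round 2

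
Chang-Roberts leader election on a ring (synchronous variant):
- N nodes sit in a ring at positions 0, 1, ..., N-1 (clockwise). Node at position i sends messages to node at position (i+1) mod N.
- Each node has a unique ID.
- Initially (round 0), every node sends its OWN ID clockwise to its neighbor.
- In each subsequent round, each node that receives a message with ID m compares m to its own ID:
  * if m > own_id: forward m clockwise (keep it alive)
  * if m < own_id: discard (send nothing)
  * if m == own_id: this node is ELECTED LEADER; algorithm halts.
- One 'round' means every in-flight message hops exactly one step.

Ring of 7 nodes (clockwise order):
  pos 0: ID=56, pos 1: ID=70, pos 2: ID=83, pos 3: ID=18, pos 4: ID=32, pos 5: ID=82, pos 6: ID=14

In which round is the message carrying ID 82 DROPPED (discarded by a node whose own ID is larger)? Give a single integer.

Answer: 4

Derivation:
Round 1: pos1(id70) recv 56: drop; pos2(id83) recv 70: drop; pos3(id18) recv 83: fwd; pos4(id32) recv 18: drop; pos5(id82) recv 32: drop; pos6(id14) recv 82: fwd; pos0(id56) recv 14: drop
Round 2: pos4(id32) recv 83: fwd; pos0(id56) recv 82: fwd
Round 3: pos5(id82) recv 83: fwd; pos1(id70) recv 82: fwd
Round 4: pos6(id14) recv 83: fwd; pos2(id83) recv 82: drop
Round 5: pos0(id56) recv 83: fwd
Round 6: pos1(id70) recv 83: fwd
Round 7: pos2(id83) recv 83: ELECTED
Message ID 82 originates at pos 5; dropped at pos 2 in round 4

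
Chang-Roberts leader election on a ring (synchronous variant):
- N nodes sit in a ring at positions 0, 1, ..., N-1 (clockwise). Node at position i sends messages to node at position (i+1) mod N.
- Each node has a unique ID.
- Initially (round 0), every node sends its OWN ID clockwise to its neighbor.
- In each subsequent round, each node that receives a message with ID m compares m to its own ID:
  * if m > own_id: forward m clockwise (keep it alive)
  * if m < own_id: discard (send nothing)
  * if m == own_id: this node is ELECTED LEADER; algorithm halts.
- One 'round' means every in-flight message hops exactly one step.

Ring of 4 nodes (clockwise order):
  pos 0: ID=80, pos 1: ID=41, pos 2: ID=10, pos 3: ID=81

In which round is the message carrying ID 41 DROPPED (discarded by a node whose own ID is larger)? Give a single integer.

Answer: 2

Derivation:
Round 1: pos1(id41) recv 80: fwd; pos2(id10) recv 41: fwd; pos3(id81) recv 10: drop; pos0(id80) recv 81: fwd
Round 2: pos2(id10) recv 80: fwd; pos3(id81) recv 41: drop; pos1(id41) recv 81: fwd
Round 3: pos3(id81) recv 80: drop; pos2(id10) recv 81: fwd
Round 4: pos3(id81) recv 81: ELECTED
Message ID 41 originates at pos 1; dropped at pos 3 in round 2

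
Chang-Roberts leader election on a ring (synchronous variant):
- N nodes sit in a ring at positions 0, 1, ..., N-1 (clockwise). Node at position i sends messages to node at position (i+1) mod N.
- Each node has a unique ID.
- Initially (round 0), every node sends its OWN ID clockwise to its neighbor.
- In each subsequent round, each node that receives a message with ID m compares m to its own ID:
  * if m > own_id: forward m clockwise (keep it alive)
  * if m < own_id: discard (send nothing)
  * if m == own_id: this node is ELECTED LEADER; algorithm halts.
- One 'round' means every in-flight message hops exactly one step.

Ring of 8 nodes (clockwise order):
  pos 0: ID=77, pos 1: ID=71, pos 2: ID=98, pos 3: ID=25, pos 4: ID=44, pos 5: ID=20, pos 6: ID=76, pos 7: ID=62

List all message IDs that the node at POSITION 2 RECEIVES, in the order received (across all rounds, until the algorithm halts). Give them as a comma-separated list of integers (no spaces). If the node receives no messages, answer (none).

Answer: 71,77,98

Derivation:
Round 1: pos1(id71) recv 77: fwd; pos2(id98) recv 71: drop; pos3(id25) recv 98: fwd; pos4(id44) recv 25: drop; pos5(id20) recv 44: fwd; pos6(id76) recv 20: drop; pos7(id62) recv 76: fwd; pos0(id77) recv 62: drop
Round 2: pos2(id98) recv 77: drop; pos4(id44) recv 98: fwd; pos6(id76) recv 44: drop; pos0(id77) recv 76: drop
Round 3: pos5(id20) recv 98: fwd
Round 4: pos6(id76) recv 98: fwd
Round 5: pos7(id62) recv 98: fwd
Round 6: pos0(id77) recv 98: fwd
Round 7: pos1(id71) recv 98: fwd
Round 8: pos2(id98) recv 98: ELECTED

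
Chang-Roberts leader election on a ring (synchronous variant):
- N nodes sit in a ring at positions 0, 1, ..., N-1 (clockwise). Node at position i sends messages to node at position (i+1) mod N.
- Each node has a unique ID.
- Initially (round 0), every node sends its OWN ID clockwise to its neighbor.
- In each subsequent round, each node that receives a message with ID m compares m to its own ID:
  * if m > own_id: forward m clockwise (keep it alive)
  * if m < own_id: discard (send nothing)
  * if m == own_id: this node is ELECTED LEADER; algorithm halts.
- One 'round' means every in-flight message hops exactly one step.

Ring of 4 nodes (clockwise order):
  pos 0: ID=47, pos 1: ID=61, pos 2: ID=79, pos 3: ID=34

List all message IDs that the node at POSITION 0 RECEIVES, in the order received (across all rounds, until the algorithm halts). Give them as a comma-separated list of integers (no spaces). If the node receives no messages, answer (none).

Answer: 34,79

Derivation:
Round 1: pos1(id61) recv 47: drop; pos2(id79) recv 61: drop; pos3(id34) recv 79: fwd; pos0(id47) recv 34: drop
Round 2: pos0(id47) recv 79: fwd
Round 3: pos1(id61) recv 79: fwd
Round 4: pos2(id79) recv 79: ELECTED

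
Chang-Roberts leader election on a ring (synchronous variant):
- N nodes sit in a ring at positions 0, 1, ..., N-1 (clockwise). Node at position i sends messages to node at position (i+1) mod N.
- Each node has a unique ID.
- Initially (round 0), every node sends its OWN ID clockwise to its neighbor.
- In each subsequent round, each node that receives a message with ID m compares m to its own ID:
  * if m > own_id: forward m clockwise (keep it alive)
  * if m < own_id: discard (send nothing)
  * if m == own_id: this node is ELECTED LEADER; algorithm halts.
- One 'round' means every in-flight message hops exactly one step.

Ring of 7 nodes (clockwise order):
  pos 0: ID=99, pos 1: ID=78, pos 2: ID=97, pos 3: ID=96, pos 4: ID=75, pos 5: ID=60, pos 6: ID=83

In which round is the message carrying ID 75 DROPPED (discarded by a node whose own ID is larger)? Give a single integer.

Round 1: pos1(id78) recv 99: fwd; pos2(id97) recv 78: drop; pos3(id96) recv 97: fwd; pos4(id75) recv 96: fwd; pos5(id60) recv 75: fwd; pos6(id83) recv 60: drop; pos0(id99) recv 83: drop
Round 2: pos2(id97) recv 99: fwd; pos4(id75) recv 97: fwd; pos5(id60) recv 96: fwd; pos6(id83) recv 75: drop
Round 3: pos3(id96) recv 99: fwd; pos5(id60) recv 97: fwd; pos6(id83) recv 96: fwd
Round 4: pos4(id75) recv 99: fwd; pos6(id83) recv 97: fwd; pos0(id99) recv 96: drop
Round 5: pos5(id60) recv 99: fwd; pos0(id99) recv 97: drop
Round 6: pos6(id83) recv 99: fwd
Round 7: pos0(id99) recv 99: ELECTED
Message ID 75 originates at pos 4; dropped at pos 6 in round 2

Answer: 2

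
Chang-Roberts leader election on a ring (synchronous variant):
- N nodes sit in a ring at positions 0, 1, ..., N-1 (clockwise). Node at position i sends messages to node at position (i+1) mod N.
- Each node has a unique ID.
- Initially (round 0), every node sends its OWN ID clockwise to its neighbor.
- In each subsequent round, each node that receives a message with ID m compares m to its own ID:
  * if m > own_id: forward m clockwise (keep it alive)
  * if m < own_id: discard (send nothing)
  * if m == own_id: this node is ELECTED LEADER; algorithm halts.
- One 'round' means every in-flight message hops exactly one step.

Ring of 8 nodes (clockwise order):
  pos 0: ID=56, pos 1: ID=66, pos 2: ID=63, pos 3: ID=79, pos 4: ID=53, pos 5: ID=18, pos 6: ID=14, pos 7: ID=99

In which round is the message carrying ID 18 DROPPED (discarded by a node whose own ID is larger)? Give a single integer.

Answer: 2

Derivation:
Round 1: pos1(id66) recv 56: drop; pos2(id63) recv 66: fwd; pos3(id79) recv 63: drop; pos4(id53) recv 79: fwd; pos5(id18) recv 53: fwd; pos6(id14) recv 18: fwd; pos7(id99) recv 14: drop; pos0(id56) recv 99: fwd
Round 2: pos3(id79) recv 66: drop; pos5(id18) recv 79: fwd; pos6(id14) recv 53: fwd; pos7(id99) recv 18: drop; pos1(id66) recv 99: fwd
Round 3: pos6(id14) recv 79: fwd; pos7(id99) recv 53: drop; pos2(id63) recv 99: fwd
Round 4: pos7(id99) recv 79: drop; pos3(id79) recv 99: fwd
Round 5: pos4(id53) recv 99: fwd
Round 6: pos5(id18) recv 99: fwd
Round 7: pos6(id14) recv 99: fwd
Round 8: pos7(id99) recv 99: ELECTED
Message ID 18 originates at pos 5; dropped at pos 7 in round 2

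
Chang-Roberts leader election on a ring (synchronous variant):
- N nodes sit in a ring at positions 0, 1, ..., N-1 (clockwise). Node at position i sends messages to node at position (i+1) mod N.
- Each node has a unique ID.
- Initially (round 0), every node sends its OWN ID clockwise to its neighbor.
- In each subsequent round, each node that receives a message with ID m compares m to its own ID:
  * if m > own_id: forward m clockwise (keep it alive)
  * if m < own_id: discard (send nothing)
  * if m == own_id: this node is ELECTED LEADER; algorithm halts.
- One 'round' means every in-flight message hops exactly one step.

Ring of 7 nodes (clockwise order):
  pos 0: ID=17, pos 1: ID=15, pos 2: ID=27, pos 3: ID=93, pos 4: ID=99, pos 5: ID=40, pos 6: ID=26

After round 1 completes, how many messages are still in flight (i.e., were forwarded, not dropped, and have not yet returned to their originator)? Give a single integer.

Round 1: pos1(id15) recv 17: fwd; pos2(id27) recv 15: drop; pos3(id93) recv 27: drop; pos4(id99) recv 93: drop; pos5(id40) recv 99: fwd; pos6(id26) recv 40: fwd; pos0(id17) recv 26: fwd
After round 1: 4 messages still in flight

Answer: 4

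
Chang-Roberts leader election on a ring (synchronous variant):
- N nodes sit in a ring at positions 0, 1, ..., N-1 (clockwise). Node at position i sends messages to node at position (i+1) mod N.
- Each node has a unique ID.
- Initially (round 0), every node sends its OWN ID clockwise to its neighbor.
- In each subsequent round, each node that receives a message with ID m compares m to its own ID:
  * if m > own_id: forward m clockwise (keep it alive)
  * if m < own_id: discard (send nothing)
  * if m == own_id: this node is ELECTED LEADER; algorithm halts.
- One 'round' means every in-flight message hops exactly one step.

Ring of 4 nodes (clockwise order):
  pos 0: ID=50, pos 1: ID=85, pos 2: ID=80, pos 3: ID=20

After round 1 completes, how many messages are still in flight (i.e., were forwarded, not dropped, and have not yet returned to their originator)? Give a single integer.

Round 1: pos1(id85) recv 50: drop; pos2(id80) recv 85: fwd; pos3(id20) recv 80: fwd; pos0(id50) recv 20: drop
After round 1: 2 messages still in flight

Answer: 2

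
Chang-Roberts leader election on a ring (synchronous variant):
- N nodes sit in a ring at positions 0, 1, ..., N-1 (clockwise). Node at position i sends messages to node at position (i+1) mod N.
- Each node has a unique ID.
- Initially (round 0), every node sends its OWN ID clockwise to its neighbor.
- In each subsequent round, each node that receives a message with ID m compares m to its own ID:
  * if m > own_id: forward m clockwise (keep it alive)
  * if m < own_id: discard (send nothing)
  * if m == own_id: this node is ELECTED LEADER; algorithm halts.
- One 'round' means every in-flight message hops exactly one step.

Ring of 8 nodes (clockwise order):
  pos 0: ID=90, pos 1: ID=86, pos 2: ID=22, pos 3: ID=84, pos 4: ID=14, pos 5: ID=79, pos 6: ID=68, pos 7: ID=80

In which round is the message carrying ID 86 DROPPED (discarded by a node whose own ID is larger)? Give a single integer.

Round 1: pos1(id86) recv 90: fwd; pos2(id22) recv 86: fwd; pos3(id84) recv 22: drop; pos4(id14) recv 84: fwd; pos5(id79) recv 14: drop; pos6(id68) recv 79: fwd; pos7(id80) recv 68: drop; pos0(id90) recv 80: drop
Round 2: pos2(id22) recv 90: fwd; pos3(id84) recv 86: fwd; pos5(id79) recv 84: fwd; pos7(id80) recv 79: drop
Round 3: pos3(id84) recv 90: fwd; pos4(id14) recv 86: fwd; pos6(id68) recv 84: fwd
Round 4: pos4(id14) recv 90: fwd; pos5(id79) recv 86: fwd; pos7(id80) recv 84: fwd
Round 5: pos5(id79) recv 90: fwd; pos6(id68) recv 86: fwd; pos0(id90) recv 84: drop
Round 6: pos6(id68) recv 90: fwd; pos7(id80) recv 86: fwd
Round 7: pos7(id80) recv 90: fwd; pos0(id90) recv 86: drop
Round 8: pos0(id90) recv 90: ELECTED
Message ID 86 originates at pos 1; dropped at pos 0 in round 7

Answer: 7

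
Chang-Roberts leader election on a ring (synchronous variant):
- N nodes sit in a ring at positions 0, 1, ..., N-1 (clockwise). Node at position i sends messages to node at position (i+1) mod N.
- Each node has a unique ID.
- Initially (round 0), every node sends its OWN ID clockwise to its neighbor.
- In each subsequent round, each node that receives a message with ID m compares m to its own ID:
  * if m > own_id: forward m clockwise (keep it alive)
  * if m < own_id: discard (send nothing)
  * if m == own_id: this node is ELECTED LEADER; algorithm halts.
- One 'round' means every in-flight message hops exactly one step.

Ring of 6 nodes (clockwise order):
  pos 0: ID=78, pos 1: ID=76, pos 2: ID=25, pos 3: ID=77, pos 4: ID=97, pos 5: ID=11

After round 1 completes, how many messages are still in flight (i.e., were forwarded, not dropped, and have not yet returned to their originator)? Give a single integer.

Round 1: pos1(id76) recv 78: fwd; pos2(id25) recv 76: fwd; pos3(id77) recv 25: drop; pos4(id97) recv 77: drop; pos5(id11) recv 97: fwd; pos0(id78) recv 11: drop
After round 1: 3 messages still in flight

Answer: 3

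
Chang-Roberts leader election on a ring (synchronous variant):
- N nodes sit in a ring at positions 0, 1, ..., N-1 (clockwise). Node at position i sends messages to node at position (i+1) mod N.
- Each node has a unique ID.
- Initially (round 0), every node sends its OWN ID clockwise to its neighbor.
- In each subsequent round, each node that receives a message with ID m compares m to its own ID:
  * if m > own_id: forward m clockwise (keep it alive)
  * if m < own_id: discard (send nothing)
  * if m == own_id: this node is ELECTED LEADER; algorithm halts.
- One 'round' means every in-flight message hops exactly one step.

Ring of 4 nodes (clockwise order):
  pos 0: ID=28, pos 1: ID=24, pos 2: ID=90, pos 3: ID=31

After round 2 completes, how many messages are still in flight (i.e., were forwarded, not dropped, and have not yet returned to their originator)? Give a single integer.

Answer: 2

Derivation:
Round 1: pos1(id24) recv 28: fwd; pos2(id90) recv 24: drop; pos3(id31) recv 90: fwd; pos0(id28) recv 31: fwd
Round 2: pos2(id90) recv 28: drop; pos0(id28) recv 90: fwd; pos1(id24) recv 31: fwd
After round 2: 2 messages still in flight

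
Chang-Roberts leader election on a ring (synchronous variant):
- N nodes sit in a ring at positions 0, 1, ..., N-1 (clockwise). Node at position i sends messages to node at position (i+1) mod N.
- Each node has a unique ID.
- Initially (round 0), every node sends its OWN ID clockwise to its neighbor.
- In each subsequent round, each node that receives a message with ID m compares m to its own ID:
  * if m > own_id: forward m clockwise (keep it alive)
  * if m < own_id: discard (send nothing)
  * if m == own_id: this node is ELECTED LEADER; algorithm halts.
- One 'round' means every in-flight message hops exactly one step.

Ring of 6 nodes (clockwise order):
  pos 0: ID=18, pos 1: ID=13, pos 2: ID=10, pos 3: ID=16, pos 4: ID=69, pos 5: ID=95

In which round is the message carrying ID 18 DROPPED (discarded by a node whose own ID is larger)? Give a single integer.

Round 1: pos1(id13) recv 18: fwd; pos2(id10) recv 13: fwd; pos3(id16) recv 10: drop; pos4(id69) recv 16: drop; pos5(id95) recv 69: drop; pos0(id18) recv 95: fwd
Round 2: pos2(id10) recv 18: fwd; pos3(id16) recv 13: drop; pos1(id13) recv 95: fwd
Round 3: pos3(id16) recv 18: fwd; pos2(id10) recv 95: fwd
Round 4: pos4(id69) recv 18: drop; pos3(id16) recv 95: fwd
Round 5: pos4(id69) recv 95: fwd
Round 6: pos5(id95) recv 95: ELECTED
Message ID 18 originates at pos 0; dropped at pos 4 in round 4

Answer: 4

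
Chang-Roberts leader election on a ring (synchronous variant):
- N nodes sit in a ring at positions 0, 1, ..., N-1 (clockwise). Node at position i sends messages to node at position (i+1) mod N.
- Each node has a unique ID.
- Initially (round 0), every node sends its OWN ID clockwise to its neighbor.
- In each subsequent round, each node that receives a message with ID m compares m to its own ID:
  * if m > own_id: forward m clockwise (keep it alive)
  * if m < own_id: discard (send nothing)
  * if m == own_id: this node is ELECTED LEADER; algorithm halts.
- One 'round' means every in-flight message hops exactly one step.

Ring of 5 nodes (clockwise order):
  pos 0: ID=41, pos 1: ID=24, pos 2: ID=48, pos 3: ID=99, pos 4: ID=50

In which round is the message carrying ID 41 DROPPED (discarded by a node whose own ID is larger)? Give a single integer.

Round 1: pos1(id24) recv 41: fwd; pos2(id48) recv 24: drop; pos3(id99) recv 48: drop; pos4(id50) recv 99: fwd; pos0(id41) recv 50: fwd
Round 2: pos2(id48) recv 41: drop; pos0(id41) recv 99: fwd; pos1(id24) recv 50: fwd
Round 3: pos1(id24) recv 99: fwd; pos2(id48) recv 50: fwd
Round 4: pos2(id48) recv 99: fwd; pos3(id99) recv 50: drop
Round 5: pos3(id99) recv 99: ELECTED
Message ID 41 originates at pos 0; dropped at pos 2 in round 2

Answer: 2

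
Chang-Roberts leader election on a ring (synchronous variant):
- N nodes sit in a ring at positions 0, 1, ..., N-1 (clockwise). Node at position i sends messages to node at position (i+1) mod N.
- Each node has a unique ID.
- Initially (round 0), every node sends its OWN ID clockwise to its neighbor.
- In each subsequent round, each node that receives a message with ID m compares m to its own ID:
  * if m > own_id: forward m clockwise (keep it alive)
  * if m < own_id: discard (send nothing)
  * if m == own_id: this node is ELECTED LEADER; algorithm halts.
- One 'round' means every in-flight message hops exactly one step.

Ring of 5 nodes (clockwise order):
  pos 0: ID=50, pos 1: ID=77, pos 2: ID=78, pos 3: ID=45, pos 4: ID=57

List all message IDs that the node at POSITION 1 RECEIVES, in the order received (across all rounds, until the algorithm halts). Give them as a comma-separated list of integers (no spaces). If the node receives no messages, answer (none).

Round 1: pos1(id77) recv 50: drop; pos2(id78) recv 77: drop; pos3(id45) recv 78: fwd; pos4(id57) recv 45: drop; pos0(id50) recv 57: fwd
Round 2: pos4(id57) recv 78: fwd; pos1(id77) recv 57: drop
Round 3: pos0(id50) recv 78: fwd
Round 4: pos1(id77) recv 78: fwd
Round 5: pos2(id78) recv 78: ELECTED

Answer: 50,57,78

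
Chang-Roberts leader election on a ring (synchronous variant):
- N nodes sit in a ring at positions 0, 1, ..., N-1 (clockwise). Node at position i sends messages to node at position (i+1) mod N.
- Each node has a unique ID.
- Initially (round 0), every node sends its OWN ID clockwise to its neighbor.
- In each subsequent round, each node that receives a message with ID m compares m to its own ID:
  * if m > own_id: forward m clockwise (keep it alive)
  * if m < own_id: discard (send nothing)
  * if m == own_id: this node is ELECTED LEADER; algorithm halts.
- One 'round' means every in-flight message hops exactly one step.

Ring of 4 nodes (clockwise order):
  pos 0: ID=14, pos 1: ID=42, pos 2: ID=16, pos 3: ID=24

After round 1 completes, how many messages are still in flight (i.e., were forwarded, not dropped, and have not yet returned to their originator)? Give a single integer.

Round 1: pos1(id42) recv 14: drop; pos2(id16) recv 42: fwd; pos3(id24) recv 16: drop; pos0(id14) recv 24: fwd
After round 1: 2 messages still in flight

Answer: 2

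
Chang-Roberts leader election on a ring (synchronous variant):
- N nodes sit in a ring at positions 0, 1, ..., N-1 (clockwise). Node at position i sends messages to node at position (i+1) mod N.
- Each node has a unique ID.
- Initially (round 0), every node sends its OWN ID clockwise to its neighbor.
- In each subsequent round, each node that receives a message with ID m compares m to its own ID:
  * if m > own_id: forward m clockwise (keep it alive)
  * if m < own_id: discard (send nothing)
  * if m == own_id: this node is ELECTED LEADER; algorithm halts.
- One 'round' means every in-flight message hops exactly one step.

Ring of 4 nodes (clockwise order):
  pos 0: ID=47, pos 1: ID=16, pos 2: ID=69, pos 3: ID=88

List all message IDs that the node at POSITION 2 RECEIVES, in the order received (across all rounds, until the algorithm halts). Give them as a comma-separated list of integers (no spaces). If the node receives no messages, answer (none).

Answer: 16,47,88

Derivation:
Round 1: pos1(id16) recv 47: fwd; pos2(id69) recv 16: drop; pos3(id88) recv 69: drop; pos0(id47) recv 88: fwd
Round 2: pos2(id69) recv 47: drop; pos1(id16) recv 88: fwd
Round 3: pos2(id69) recv 88: fwd
Round 4: pos3(id88) recv 88: ELECTED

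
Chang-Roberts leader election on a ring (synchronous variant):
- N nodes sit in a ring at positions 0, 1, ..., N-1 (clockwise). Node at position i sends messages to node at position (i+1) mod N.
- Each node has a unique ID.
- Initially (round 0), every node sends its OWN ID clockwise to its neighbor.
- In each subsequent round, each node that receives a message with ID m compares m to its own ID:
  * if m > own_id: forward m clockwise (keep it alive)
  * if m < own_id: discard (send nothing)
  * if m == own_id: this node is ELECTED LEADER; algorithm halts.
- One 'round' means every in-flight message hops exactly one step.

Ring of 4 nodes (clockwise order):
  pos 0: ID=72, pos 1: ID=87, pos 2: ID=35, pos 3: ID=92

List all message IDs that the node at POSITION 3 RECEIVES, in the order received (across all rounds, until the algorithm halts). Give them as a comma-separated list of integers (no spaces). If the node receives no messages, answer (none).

Round 1: pos1(id87) recv 72: drop; pos2(id35) recv 87: fwd; pos3(id92) recv 35: drop; pos0(id72) recv 92: fwd
Round 2: pos3(id92) recv 87: drop; pos1(id87) recv 92: fwd
Round 3: pos2(id35) recv 92: fwd
Round 4: pos3(id92) recv 92: ELECTED

Answer: 35,87,92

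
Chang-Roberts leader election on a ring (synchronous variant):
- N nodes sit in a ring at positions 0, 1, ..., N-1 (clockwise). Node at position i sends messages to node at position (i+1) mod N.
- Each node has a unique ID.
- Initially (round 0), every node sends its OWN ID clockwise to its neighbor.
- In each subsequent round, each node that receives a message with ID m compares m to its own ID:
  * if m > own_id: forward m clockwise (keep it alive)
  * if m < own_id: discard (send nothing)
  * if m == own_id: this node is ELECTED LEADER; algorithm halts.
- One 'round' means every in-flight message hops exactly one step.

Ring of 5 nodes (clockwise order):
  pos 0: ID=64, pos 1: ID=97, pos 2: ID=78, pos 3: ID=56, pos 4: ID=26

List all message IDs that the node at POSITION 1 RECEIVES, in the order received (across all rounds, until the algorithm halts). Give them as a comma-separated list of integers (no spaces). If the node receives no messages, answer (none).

Answer: 64,78,97

Derivation:
Round 1: pos1(id97) recv 64: drop; pos2(id78) recv 97: fwd; pos3(id56) recv 78: fwd; pos4(id26) recv 56: fwd; pos0(id64) recv 26: drop
Round 2: pos3(id56) recv 97: fwd; pos4(id26) recv 78: fwd; pos0(id64) recv 56: drop
Round 3: pos4(id26) recv 97: fwd; pos0(id64) recv 78: fwd
Round 4: pos0(id64) recv 97: fwd; pos1(id97) recv 78: drop
Round 5: pos1(id97) recv 97: ELECTED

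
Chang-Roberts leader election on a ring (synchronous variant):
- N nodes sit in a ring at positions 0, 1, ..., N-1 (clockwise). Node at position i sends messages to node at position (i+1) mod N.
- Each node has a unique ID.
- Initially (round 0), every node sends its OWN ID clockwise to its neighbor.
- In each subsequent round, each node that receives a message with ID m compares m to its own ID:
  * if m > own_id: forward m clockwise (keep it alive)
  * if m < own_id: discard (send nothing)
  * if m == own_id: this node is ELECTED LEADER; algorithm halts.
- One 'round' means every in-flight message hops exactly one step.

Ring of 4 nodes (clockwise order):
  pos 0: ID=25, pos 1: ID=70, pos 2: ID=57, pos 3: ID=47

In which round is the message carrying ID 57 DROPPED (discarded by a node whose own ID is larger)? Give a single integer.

Round 1: pos1(id70) recv 25: drop; pos2(id57) recv 70: fwd; pos3(id47) recv 57: fwd; pos0(id25) recv 47: fwd
Round 2: pos3(id47) recv 70: fwd; pos0(id25) recv 57: fwd; pos1(id70) recv 47: drop
Round 3: pos0(id25) recv 70: fwd; pos1(id70) recv 57: drop
Round 4: pos1(id70) recv 70: ELECTED
Message ID 57 originates at pos 2; dropped at pos 1 in round 3

Answer: 3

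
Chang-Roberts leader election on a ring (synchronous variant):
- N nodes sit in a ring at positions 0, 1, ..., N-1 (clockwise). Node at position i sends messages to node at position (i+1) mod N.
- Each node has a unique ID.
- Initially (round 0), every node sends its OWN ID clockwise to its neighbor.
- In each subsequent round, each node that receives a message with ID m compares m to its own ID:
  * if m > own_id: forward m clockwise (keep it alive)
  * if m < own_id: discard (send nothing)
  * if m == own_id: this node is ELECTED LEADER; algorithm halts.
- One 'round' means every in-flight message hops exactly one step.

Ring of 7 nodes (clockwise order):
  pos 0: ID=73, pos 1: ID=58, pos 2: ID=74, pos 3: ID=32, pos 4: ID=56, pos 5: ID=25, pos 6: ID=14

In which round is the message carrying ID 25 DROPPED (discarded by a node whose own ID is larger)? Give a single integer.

Answer: 2

Derivation:
Round 1: pos1(id58) recv 73: fwd; pos2(id74) recv 58: drop; pos3(id32) recv 74: fwd; pos4(id56) recv 32: drop; pos5(id25) recv 56: fwd; pos6(id14) recv 25: fwd; pos0(id73) recv 14: drop
Round 2: pos2(id74) recv 73: drop; pos4(id56) recv 74: fwd; pos6(id14) recv 56: fwd; pos0(id73) recv 25: drop
Round 3: pos5(id25) recv 74: fwd; pos0(id73) recv 56: drop
Round 4: pos6(id14) recv 74: fwd
Round 5: pos0(id73) recv 74: fwd
Round 6: pos1(id58) recv 74: fwd
Round 7: pos2(id74) recv 74: ELECTED
Message ID 25 originates at pos 5; dropped at pos 0 in round 2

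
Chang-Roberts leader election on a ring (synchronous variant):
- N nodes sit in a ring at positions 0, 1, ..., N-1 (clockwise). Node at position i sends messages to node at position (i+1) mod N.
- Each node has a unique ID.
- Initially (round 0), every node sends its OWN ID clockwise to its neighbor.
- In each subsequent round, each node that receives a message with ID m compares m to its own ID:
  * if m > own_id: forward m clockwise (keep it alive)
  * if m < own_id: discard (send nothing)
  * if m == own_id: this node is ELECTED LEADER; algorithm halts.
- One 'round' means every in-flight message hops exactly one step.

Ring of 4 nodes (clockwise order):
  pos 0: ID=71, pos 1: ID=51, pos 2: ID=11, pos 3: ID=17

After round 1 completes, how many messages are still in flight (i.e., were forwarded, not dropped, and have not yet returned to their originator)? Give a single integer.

Answer: 2

Derivation:
Round 1: pos1(id51) recv 71: fwd; pos2(id11) recv 51: fwd; pos3(id17) recv 11: drop; pos0(id71) recv 17: drop
After round 1: 2 messages still in flight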